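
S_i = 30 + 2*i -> [30, 32, 34, 36, 38]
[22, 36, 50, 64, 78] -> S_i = 22 + 14*i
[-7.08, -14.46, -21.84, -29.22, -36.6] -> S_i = -7.08 + -7.38*i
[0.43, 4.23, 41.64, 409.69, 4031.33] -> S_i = 0.43*9.84^i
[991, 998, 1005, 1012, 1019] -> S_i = 991 + 7*i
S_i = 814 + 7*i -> [814, 821, 828, 835, 842]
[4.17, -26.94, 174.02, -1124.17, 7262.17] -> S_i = 4.17*(-6.46)^i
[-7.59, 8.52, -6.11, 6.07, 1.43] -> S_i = Random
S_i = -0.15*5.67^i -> [-0.15, -0.85, -4.82, -27.34, -155.03]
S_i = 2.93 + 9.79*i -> [2.93, 12.72, 22.51, 32.3, 42.09]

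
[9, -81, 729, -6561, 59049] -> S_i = 9*-9^i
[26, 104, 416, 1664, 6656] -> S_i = 26*4^i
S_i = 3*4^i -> [3, 12, 48, 192, 768]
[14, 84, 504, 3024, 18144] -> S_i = 14*6^i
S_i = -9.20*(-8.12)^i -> [-9.2, 74.7, -606.6, 4925.56, -39995.57]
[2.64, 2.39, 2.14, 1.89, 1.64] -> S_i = 2.64 + -0.25*i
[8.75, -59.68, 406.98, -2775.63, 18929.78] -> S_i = 8.75*(-6.82)^i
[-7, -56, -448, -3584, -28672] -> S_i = -7*8^i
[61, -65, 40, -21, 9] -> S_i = Random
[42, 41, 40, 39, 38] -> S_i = 42 + -1*i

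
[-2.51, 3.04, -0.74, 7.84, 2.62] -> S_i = Random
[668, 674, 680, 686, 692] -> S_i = 668 + 6*i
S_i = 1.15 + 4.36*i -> [1.15, 5.51, 9.87, 14.23, 18.59]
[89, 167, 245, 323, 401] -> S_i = 89 + 78*i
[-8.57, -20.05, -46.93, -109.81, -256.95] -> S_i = -8.57*2.34^i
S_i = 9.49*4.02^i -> [9.49, 38.15, 153.36, 616.52, 2478.39]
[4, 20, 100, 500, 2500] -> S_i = 4*5^i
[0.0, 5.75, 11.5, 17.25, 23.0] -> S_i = 0.00 + 5.75*i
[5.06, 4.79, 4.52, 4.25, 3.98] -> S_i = 5.06 + -0.27*i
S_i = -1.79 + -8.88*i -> [-1.79, -10.67, -19.55, -28.43, -37.31]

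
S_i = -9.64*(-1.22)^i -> [-9.64, 11.76, -14.35, 17.5, -21.36]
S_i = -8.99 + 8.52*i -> [-8.99, -0.47, 8.05, 16.57, 25.09]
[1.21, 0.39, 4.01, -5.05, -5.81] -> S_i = Random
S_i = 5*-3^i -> [5, -15, 45, -135, 405]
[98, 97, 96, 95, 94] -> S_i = 98 + -1*i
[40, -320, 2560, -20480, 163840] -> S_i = 40*-8^i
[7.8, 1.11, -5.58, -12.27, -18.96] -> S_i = 7.80 + -6.69*i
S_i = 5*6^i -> [5, 30, 180, 1080, 6480]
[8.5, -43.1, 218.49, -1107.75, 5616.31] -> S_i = 8.50*(-5.07)^i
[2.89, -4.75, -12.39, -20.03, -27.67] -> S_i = 2.89 + -7.64*i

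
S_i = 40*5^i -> [40, 200, 1000, 5000, 25000]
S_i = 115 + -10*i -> [115, 105, 95, 85, 75]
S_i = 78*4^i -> [78, 312, 1248, 4992, 19968]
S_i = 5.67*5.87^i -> [5.67, 33.28, 195.37, 1146.83, 6731.87]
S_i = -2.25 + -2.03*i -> [-2.25, -4.28, -6.31, -8.34, -10.37]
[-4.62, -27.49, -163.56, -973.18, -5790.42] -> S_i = -4.62*5.95^i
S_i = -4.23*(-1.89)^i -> [-4.23, 7.99, -15.11, 28.56, -53.97]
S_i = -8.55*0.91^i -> [-8.55, -7.78, -7.08, -6.44, -5.86]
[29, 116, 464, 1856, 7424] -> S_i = 29*4^i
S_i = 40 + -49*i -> [40, -9, -58, -107, -156]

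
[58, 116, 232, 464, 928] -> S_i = 58*2^i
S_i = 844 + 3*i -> [844, 847, 850, 853, 856]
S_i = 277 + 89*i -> [277, 366, 455, 544, 633]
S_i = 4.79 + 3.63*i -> [4.79, 8.42, 12.05, 15.68, 19.31]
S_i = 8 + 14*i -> [8, 22, 36, 50, 64]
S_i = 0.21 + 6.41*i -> [0.21, 6.62, 13.03, 19.44, 25.85]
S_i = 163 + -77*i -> [163, 86, 9, -68, -145]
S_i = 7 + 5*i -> [7, 12, 17, 22, 27]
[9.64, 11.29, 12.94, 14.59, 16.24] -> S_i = 9.64 + 1.65*i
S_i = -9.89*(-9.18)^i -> [-9.89, 90.79, -833.45, 7651.11, -70237.17]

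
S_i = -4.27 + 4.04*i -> [-4.27, -0.23, 3.81, 7.85, 11.89]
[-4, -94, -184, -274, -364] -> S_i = -4 + -90*i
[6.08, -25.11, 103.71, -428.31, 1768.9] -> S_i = 6.08*(-4.13)^i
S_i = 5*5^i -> [5, 25, 125, 625, 3125]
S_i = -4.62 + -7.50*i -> [-4.62, -12.12, -19.62, -27.12, -34.62]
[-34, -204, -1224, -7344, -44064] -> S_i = -34*6^i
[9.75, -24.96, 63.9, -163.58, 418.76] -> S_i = 9.75*(-2.56)^i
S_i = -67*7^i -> [-67, -469, -3283, -22981, -160867]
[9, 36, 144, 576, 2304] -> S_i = 9*4^i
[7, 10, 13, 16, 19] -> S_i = 7 + 3*i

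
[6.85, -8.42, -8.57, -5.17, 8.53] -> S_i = Random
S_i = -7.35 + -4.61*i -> [-7.35, -11.96, -16.57, -21.18, -25.79]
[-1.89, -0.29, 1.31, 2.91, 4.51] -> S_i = -1.89 + 1.60*i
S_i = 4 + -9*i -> [4, -5, -14, -23, -32]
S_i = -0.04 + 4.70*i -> [-0.04, 4.66, 9.36, 14.06, 18.76]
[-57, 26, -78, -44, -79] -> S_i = Random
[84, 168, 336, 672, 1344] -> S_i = 84*2^i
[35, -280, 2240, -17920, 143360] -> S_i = 35*-8^i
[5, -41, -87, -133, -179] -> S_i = 5 + -46*i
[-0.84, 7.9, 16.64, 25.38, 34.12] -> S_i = -0.84 + 8.74*i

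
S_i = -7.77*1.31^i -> [-7.77, -10.18, -13.33, -17.47, -22.88]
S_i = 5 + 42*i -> [5, 47, 89, 131, 173]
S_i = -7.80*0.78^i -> [-7.8, -6.08, -4.75, -3.7, -2.89]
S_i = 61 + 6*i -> [61, 67, 73, 79, 85]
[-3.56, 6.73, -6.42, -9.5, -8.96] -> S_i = Random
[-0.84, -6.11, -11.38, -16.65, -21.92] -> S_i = -0.84 + -5.27*i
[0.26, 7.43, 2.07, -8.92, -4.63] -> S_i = Random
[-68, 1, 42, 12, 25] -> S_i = Random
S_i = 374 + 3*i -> [374, 377, 380, 383, 386]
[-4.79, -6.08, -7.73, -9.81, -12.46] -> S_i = -4.79*1.27^i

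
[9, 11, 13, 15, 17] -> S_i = 9 + 2*i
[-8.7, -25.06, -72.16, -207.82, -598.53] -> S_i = -8.70*2.88^i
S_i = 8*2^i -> [8, 16, 32, 64, 128]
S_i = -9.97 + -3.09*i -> [-9.97, -13.06, -16.15, -19.24, -22.33]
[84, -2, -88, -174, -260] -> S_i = 84 + -86*i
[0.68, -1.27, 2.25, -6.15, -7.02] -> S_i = Random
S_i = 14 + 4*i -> [14, 18, 22, 26, 30]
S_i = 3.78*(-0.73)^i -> [3.78, -2.76, 2.01, -1.47, 1.07]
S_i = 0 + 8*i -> [0, 8, 16, 24, 32]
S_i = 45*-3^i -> [45, -135, 405, -1215, 3645]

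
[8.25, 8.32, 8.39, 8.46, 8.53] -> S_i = 8.25 + 0.07*i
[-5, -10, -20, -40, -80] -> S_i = -5*2^i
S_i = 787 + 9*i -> [787, 796, 805, 814, 823]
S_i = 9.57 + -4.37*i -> [9.57, 5.2, 0.83, -3.54, -7.91]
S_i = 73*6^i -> [73, 438, 2628, 15768, 94608]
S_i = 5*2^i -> [5, 10, 20, 40, 80]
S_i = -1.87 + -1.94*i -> [-1.87, -3.81, -5.75, -7.69, -9.63]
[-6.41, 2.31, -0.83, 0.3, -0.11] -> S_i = -6.41*(-0.36)^i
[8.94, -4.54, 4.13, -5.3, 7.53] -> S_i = Random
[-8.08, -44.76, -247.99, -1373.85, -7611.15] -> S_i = -8.08*5.54^i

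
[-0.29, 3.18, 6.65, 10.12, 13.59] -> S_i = -0.29 + 3.47*i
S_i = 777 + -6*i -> [777, 771, 765, 759, 753]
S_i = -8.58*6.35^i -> [-8.58, -54.48, -345.97, -2196.89, -13950.26]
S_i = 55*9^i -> [55, 495, 4455, 40095, 360855]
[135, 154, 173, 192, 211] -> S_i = 135 + 19*i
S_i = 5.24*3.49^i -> [5.24, 18.29, 63.82, 222.74, 777.38]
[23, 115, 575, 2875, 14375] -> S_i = 23*5^i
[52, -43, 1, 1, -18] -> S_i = Random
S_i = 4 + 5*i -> [4, 9, 14, 19, 24]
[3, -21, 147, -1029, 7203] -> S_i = 3*-7^i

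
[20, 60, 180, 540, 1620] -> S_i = 20*3^i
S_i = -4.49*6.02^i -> [-4.49, -27.03, -162.72, -979.57, -5897.02]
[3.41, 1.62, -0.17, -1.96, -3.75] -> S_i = 3.41 + -1.79*i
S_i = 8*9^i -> [8, 72, 648, 5832, 52488]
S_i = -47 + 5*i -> [-47, -42, -37, -32, -27]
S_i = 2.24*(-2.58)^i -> [2.24, -5.78, 14.91, -38.47, 99.25]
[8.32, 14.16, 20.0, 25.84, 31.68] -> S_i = 8.32 + 5.84*i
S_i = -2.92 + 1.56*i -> [-2.92, -1.36, 0.2, 1.76, 3.32]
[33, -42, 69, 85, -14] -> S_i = Random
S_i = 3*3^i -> [3, 9, 27, 81, 243]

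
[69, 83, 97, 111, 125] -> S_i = 69 + 14*i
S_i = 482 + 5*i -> [482, 487, 492, 497, 502]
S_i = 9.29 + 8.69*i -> [9.29, 17.98, 26.67, 35.36, 44.05]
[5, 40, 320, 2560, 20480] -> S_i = 5*8^i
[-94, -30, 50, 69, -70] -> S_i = Random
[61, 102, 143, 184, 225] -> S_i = 61 + 41*i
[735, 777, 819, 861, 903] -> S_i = 735 + 42*i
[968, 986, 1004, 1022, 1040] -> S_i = 968 + 18*i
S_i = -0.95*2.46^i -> [-0.95, -2.34, -5.75, -14.14, -34.79]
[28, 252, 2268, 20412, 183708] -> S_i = 28*9^i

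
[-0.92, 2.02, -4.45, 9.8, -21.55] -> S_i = -0.92*(-2.20)^i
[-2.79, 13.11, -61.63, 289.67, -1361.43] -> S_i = -2.79*(-4.70)^i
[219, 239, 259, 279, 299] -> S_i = 219 + 20*i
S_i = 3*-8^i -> [3, -24, 192, -1536, 12288]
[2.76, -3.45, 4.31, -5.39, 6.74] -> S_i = 2.76*(-1.25)^i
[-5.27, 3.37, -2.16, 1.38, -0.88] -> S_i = -5.27*(-0.64)^i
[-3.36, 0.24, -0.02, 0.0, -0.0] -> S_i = -3.36*(-0.07)^i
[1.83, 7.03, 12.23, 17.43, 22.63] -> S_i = 1.83 + 5.20*i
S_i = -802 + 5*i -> [-802, -797, -792, -787, -782]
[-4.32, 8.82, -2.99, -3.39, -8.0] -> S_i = Random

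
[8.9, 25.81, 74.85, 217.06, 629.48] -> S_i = 8.90*2.90^i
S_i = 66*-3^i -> [66, -198, 594, -1782, 5346]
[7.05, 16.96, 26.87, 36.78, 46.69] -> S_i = 7.05 + 9.91*i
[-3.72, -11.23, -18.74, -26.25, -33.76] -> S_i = -3.72 + -7.51*i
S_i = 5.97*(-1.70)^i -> [5.97, -10.15, 17.25, -29.33, 49.86]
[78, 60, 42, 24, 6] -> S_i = 78 + -18*i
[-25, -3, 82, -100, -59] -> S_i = Random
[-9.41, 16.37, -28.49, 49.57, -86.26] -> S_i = -9.41*(-1.74)^i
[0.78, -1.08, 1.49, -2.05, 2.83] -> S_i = 0.78*(-1.38)^i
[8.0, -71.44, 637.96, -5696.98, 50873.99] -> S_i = 8.00*(-8.93)^i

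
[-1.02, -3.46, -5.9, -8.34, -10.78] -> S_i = -1.02 + -2.44*i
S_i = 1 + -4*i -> [1, -3, -7, -11, -15]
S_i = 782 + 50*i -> [782, 832, 882, 932, 982]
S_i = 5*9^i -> [5, 45, 405, 3645, 32805]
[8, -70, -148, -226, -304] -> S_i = 8 + -78*i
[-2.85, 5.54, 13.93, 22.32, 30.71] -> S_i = -2.85 + 8.39*i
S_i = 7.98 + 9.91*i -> [7.98, 17.89, 27.8, 37.71, 47.62]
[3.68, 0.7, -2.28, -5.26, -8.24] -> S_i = 3.68 + -2.98*i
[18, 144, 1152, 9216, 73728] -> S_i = 18*8^i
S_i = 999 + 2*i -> [999, 1001, 1003, 1005, 1007]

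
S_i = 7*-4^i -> [7, -28, 112, -448, 1792]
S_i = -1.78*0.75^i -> [-1.78, -1.34, -1.0, -0.75, -0.56]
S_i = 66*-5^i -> [66, -330, 1650, -8250, 41250]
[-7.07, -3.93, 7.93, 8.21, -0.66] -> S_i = Random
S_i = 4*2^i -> [4, 8, 16, 32, 64]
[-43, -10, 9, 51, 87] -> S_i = Random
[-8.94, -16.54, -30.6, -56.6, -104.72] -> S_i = -8.94*1.85^i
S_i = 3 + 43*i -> [3, 46, 89, 132, 175]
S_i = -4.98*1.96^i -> [-4.98, -9.76, -19.13, -37.5, -73.49]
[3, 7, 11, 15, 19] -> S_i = 3 + 4*i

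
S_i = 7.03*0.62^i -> [7.03, 4.36, 2.7, 1.68, 1.04]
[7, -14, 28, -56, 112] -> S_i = 7*-2^i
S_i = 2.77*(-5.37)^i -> [2.77, -14.87, 79.88, -428.95, 2303.44]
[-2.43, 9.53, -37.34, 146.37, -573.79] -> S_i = -2.43*(-3.92)^i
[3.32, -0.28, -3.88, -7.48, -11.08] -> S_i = 3.32 + -3.60*i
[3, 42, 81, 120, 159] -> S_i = 3 + 39*i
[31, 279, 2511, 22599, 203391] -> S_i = 31*9^i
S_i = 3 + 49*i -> [3, 52, 101, 150, 199]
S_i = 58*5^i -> [58, 290, 1450, 7250, 36250]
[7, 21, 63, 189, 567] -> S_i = 7*3^i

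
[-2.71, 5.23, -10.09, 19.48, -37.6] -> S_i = -2.71*(-1.93)^i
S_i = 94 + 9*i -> [94, 103, 112, 121, 130]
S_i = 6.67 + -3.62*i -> [6.67, 3.05, -0.57, -4.19, -7.81]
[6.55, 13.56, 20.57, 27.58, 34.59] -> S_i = 6.55 + 7.01*i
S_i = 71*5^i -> [71, 355, 1775, 8875, 44375]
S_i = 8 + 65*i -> [8, 73, 138, 203, 268]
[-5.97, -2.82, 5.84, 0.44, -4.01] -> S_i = Random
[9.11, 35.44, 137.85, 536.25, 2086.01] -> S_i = 9.11*3.89^i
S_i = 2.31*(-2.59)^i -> [2.31, -5.98, 15.5, -40.13, 103.95]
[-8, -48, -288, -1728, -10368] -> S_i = -8*6^i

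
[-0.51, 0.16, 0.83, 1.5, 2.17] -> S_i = -0.51 + 0.67*i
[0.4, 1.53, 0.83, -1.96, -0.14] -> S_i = Random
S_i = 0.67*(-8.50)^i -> [0.67, -5.7, 48.41, -411.46, 3497.44]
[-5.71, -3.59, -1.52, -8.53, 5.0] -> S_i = Random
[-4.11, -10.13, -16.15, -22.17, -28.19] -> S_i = -4.11 + -6.02*i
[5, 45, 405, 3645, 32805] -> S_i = 5*9^i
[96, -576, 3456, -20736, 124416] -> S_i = 96*-6^i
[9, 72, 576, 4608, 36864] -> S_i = 9*8^i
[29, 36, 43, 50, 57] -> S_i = 29 + 7*i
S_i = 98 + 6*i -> [98, 104, 110, 116, 122]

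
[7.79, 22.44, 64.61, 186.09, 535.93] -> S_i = 7.79*2.88^i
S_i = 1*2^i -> [1, 2, 4, 8, 16]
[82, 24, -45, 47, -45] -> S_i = Random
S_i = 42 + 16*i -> [42, 58, 74, 90, 106]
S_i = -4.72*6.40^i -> [-4.72, -30.21, -193.33, -1237.32, -7918.85]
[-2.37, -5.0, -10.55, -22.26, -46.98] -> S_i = -2.37*2.11^i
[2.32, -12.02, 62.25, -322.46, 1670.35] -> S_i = 2.32*(-5.18)^i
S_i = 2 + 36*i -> [2, 38, 74, 110, 146]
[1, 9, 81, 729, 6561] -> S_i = 1*9^i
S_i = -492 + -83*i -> [-492, -575, -658, -741, -824]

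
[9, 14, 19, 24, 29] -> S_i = 9 + 5*i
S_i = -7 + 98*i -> [-7, 91, 189, 287, 385]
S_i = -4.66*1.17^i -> [-4.66, -5.45, -6.38, -7.46, -8.73]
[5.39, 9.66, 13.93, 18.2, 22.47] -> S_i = 5.39 + 4.27*i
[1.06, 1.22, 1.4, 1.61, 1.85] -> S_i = 1.06*1.15^i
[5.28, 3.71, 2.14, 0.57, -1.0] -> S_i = 5.28 + -1.57*i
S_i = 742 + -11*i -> [742, 731, 720, 709, 698]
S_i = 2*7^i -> [2, 14, 98, 686, 4802]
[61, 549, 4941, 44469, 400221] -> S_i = 61*9^i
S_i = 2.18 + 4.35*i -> [2.18, 6.53, 10.88, 15.23, 19.58]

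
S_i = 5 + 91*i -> [5, 96, 187, 278, 369]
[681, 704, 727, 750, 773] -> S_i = 681 + 23*i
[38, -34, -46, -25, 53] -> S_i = Random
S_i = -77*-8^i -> [-77, 616, -4928, 39424, -315392]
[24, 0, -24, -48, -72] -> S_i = 24 + -24*i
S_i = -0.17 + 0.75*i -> [-0.17, 0.58, 1.33, 2.08, 2.83]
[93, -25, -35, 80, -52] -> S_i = Random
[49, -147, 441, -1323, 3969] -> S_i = 49*-3^i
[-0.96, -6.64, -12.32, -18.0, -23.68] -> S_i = -0.96 + -5.68*i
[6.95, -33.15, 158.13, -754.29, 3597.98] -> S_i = 6.95*(-4.77)^i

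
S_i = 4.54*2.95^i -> [4.54, 13.39, 39.51, 116.55, 343.83]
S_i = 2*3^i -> [2, 6, 18, 54, 162]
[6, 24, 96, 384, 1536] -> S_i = 6*4^i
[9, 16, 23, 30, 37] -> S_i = 9 + 7*i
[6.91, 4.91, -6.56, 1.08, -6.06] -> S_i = Random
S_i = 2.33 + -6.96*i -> [2.33, -4.63, -11.59, -18.55, -25.51]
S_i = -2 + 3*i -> [-2, 1, 4, 7, 10]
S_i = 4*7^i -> [4, 28, 196, 1372, 9604]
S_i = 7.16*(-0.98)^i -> [7.16, -7.02, 6.88, -6.74, 6.6]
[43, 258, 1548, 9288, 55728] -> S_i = 43*6^i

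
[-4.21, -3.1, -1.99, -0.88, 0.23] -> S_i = -4.21 + 1.11*i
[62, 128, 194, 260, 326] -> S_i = 62 + 66*i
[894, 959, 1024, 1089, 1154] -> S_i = 894 + 65*i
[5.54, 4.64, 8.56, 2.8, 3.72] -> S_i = Random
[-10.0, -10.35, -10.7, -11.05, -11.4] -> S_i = -10.00 + -0.35*i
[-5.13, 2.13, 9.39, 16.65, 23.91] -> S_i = -5.13 + 7.26*i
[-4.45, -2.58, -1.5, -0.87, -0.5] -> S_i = -4.45*0.58^i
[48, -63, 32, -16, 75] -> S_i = Random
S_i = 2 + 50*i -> [2, 52, 102, 152, 202]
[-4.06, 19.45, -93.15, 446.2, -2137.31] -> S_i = -4.06*(-4.79)^i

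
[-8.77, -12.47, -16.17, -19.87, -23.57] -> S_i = -8.77 + -3.70*i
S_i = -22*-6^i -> [-22, 132, -792, 4752, -28512]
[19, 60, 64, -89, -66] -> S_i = Random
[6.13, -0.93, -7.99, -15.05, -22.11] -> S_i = 6.13 + -7.06*i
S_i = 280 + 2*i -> [280, 282, 284, 286, 288]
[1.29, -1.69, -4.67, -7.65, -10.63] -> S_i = 1.29 + -2.98*i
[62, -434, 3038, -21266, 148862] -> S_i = 62*-7^i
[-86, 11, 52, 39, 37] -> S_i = Random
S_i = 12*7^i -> [12, 84, 588, 4116, 28812]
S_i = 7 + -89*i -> [7, -82, -171, -260, -349]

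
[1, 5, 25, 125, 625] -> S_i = 1*5^i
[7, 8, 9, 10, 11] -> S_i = 7 + 1*i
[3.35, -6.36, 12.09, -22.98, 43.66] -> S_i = 3.35*(-1.90)^i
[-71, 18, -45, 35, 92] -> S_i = Random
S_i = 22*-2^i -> [22, -44, 88, -176, 352]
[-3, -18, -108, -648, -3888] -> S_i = -3*6^i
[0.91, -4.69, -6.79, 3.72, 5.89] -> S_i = Random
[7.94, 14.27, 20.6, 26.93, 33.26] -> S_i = 7.94 + 6.33*i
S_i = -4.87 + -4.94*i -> [-4.87, -9.81, -14.75, -19.69, -24.63]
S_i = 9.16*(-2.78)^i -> [9.16, -25.46, 70.79, -196.8, 547.11]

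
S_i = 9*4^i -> [9, 36, 144, 576, 2304]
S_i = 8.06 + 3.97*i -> [8.06, 12.03, 16.0, 19.97, 23.94]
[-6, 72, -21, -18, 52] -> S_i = Random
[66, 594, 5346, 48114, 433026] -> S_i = 66*9^i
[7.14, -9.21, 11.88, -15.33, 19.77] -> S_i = 7.14*(-1.29)^i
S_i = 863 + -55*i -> [863, 808, 753, 698, 643]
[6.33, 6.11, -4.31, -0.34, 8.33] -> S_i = Random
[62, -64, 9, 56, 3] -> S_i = Random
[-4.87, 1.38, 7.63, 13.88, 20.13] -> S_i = -4.87 + 6.25*i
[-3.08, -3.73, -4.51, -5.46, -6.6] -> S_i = -3.08*1.21^i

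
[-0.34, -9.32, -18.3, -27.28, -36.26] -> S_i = -0.34 + -8.98*i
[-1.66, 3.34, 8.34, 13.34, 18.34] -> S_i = -1.66 + 5.00*i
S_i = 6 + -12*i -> [6, -6, -18, -30, -42]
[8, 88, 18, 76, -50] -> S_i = Random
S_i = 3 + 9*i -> [3, 12, 21, 30, 39]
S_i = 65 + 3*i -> [65, 68, 71, 74, 77]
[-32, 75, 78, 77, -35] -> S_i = Random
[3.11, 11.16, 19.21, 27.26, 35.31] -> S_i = 3.11 + 8.05*i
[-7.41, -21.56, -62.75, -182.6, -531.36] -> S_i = -7.41*2.91^i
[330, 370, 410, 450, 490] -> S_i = 330 + 40*i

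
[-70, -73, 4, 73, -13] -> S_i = Random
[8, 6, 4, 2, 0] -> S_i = 8 + -2*i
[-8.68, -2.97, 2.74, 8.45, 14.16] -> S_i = -8.68 + 5.71*i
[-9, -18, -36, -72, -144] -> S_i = -9*2^i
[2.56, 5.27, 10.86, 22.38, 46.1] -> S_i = 2.56*2.06^i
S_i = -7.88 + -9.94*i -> [-7.88, -17.82, -27.76, -37.7, -47.64]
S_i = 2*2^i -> [2, 4, 8, 16, 32]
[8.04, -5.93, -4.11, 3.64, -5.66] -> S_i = Random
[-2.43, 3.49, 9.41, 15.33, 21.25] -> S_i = -2.43 + 5.92*i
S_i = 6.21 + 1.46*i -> [6.21, 7.67, 9.13, 10.59, 12.05]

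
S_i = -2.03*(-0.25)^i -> [-2.03, 0.51, -0.13, 0.03, -0.01]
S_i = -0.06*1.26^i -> [-0.06, -0.08, -0.1, -0.12, -0.15]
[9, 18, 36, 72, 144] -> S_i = 9*2^i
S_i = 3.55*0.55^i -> [3.55, 1.95, 1.07, 0.59, 0.32]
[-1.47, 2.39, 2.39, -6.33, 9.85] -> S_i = Random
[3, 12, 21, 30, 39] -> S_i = 3 + 9*i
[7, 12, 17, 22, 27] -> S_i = 7 + 5*i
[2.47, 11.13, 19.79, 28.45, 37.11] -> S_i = 2.47 + 8.66*i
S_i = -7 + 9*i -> [-7, 2, 11, 20, 29]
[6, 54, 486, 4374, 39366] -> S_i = 6*9^i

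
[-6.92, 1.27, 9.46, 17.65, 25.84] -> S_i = -6.92 + 8.19*i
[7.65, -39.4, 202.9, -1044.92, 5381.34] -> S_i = 7.65*(-5.15)^i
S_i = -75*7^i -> [-75, -525, -3675, -25725, -180075]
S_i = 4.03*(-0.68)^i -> [4.03, -2.74, 1.86, -1.27, 0.86]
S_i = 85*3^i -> [85, 255, 765, 2295, 6885]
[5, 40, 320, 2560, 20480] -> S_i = 5*8^i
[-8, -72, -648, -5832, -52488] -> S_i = -8*9^i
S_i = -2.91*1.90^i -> [-2.91, -5.53, -10.51, -19.96, -37.92]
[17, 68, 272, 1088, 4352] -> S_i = 17*4^i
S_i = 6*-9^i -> [6, -54, 486, -4374, 39366]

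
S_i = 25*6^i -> [25, 150, 900, 5400, 32400]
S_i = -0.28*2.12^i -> [-0.28, -0.59, -1.26, -2.67, -5.66]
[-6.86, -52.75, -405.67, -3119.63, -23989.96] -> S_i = -6.86*7.69^i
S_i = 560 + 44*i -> [560, 604, 648, 692, 736]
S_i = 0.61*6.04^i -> [0.61, 3.68, 22.25, 134.41, 811.85]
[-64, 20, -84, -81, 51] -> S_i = Random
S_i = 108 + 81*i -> [108, 189, 270, 351, 432]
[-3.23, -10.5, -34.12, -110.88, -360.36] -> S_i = -3.23*3.25^i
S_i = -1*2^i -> [-1, -2, -4, -8, -16]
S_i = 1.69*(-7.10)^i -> [1.69, -12.0, 85.19, -604.87, 4294.57]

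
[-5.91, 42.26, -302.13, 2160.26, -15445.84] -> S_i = -5.91*(-7.15)^i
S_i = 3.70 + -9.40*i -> [3.7, -5.7, -15.1, -24.5, -33.9]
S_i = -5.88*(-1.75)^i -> [-5.88, 10.29, -18.01, 31.51, -55.15]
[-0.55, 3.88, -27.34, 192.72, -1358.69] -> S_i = -0.55*(-7.05)^i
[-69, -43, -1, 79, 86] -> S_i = Random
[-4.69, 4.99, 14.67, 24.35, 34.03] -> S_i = -4.69 + 9.68*i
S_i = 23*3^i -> [23, 69, 207, 621, 1863]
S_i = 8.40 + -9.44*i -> [8.4, -1.04, -10.48, -19.92, -29.36]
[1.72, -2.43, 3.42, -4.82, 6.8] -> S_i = 1.72*(-1.41)^i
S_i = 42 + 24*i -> [42, 66, 90, 114, 138]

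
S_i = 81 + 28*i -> [81, 109, 137, 165, 193]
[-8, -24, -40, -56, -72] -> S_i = -8 + -16*i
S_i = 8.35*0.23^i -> [8.35, 1.92, 0.44, 0.1, 0.02]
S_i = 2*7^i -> [2, 14, 98, 686, 4802]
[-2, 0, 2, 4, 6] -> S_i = -2 + 2*i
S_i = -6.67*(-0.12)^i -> [-6.67, 0.8, -0.1, 0.01, -0.0]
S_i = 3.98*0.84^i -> [3.98, 3.34, 2.81, 2.36, 1.98]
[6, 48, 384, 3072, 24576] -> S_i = 6*8^i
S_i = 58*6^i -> [58, 348, 2088, 12528, 75168]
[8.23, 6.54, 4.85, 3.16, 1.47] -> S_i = 8.23 + -1.69*i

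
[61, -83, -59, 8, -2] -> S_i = Random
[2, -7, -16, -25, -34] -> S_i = 2 + -9*i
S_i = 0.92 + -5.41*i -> [0.92, -4.49, -9.9, -15.31, -20.72]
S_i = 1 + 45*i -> [1, 46, 91, 136, 181]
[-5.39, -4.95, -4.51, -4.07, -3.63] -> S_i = -5.39 + 0.44*i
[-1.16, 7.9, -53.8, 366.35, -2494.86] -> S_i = -1.16*(-6.81)^i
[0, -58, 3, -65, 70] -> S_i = Random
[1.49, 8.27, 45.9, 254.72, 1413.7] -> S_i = 1.49*5.55^i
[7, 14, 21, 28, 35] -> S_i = 7 + 7*i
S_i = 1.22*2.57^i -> [1.22, 3.14, 8.06, 20.71, 53.22]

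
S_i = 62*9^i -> [62, 558, 5022, 45198, 406782]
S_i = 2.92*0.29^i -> [2.92, 0.85, 0.25, 0.07, 0.02]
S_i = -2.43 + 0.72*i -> [-2.43, -1.71, -0.99, -0.27, 0.45]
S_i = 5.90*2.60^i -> [5.9, 15.34, 39.88, 103.7, 269.62]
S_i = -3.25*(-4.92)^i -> [-3.25, 15.99, -78.67, 387.06, -1904.34]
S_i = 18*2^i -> [18, 36, 72, 144, 288]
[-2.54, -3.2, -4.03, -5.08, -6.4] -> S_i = -2.54*1.26^i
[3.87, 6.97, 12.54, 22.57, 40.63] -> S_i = 3.87*1.80^i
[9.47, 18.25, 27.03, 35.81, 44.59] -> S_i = 9.47 + 8.78*i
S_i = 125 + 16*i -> [125, 141, 157, 173, 189]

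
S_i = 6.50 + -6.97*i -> [6.5, -0.47, -7.44, -14.41, -21.38]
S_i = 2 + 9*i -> [2, 11, 20, 29, 38]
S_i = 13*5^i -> [13, 65, 325, 1625, 8125]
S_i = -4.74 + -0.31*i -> [-4.74, -5.05, -5.36, -5.67, -5.98]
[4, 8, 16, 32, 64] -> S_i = 4*2^i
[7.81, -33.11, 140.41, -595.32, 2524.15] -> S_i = 7.81*(-4.24)^i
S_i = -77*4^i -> [-77, -308, -1232, -4928, -19712]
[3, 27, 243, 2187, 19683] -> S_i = 3*9^i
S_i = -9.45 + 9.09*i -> [-9.45, -0.36, 8.73, 17.82, 26.91]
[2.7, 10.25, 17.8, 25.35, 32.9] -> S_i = 2.70 + 7.55*i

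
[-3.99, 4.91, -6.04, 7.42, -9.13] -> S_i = -3.99*(-1.23)^i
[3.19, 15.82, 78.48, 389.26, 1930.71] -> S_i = 3.19*4.96^i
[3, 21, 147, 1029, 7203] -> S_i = 3*7^i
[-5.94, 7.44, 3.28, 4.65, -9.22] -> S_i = Random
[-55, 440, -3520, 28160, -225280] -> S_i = -55*-8^i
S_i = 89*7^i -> [89, 623, 4361, 30527, 213689]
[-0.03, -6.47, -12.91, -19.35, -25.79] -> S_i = -0.03 + -6.44*i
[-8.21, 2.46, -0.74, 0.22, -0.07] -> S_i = -8.21*(-0.30)^i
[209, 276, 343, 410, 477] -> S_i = 209 + 67*i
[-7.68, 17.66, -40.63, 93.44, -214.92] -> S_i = -7.68*(-2.30)^i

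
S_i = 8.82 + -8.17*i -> [8.82, 0.65, -7.52, -15.69, -23.86]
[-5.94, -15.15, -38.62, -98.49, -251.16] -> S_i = -5.94*2.55^i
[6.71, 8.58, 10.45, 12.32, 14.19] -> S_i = 6.71 + 1.87*i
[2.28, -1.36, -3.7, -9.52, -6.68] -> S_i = Random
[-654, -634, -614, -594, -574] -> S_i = -654 + 20*i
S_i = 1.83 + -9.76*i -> [1.83, -7.93, -17.69, -27.45, -37.21]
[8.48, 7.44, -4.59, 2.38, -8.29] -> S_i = Random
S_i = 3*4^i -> [3, 12, 48, 192, 768]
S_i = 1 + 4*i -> [1, 5, 9, 13, 17]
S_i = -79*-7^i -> [-79, 553, -3871, 27097, -189679]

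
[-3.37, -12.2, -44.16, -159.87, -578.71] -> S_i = -3.37*3.62^i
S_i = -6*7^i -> [-6, -42, -294, -2058, -14406]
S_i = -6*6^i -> [-6, -36, -216, -1296, -7776]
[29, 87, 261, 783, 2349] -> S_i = 29*3^i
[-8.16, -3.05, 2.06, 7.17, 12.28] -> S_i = -8.16 + 5.11*i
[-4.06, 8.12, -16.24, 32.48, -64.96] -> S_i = -4.06*(-2.00)^i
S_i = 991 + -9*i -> [991, 982, 973, 964, 955]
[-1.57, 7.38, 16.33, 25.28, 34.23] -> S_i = -1.57 + 8.95*i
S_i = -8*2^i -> [-8, -16, -32, -64, -128]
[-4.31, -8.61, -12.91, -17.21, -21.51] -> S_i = -4.31 + -4.30*i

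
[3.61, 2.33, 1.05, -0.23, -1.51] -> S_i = 3.61 + -1.28*i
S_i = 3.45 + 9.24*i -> [3.45, 12.69, 21.93, 31.17, 40.41]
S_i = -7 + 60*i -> [-7, 53, 113, 173, 233]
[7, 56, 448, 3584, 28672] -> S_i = 7*8^i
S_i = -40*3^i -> [-40, -120, -360, -1080, -3240]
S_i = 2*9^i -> [2, 18, 162, 1458, 13122]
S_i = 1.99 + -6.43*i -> [1.99, -4.44, -10.87, -17.3, -23.73]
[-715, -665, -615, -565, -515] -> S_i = -715 + 50*i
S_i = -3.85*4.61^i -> [-3.85, -17.75, -81.82, -377.19, -1738.86]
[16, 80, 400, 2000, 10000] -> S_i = 16*5^i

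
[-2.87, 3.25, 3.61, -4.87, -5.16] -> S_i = Random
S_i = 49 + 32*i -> [49, 81, 113, 145, 177]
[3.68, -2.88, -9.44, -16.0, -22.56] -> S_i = 3.68 + -6.56*i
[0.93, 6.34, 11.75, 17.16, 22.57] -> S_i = 0.93 + 5.41*i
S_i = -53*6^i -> [-53, -318, -1908, -11448, -68688]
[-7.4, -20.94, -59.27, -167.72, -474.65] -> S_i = -7.40*2.83^i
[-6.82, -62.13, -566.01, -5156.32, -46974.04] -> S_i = -6.82*9.11^i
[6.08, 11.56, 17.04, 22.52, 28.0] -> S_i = 6.08 + 5.48*i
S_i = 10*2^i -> [10, 20, 40, 80, 160]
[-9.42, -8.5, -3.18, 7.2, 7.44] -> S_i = Random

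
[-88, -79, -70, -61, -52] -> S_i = -88 + 9*i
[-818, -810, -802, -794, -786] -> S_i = -818 + 8*i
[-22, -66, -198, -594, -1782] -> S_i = -22*3^i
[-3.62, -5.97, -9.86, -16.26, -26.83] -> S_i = -3.62*1.65^i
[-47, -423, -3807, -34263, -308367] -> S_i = -47*9^i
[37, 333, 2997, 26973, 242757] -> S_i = 37*9^i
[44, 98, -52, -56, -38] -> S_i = Random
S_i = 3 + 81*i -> [3, 84, 165, 246, 327]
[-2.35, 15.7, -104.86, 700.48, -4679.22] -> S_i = -2.35*(-6.68)^i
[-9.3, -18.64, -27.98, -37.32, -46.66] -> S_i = -9.30 + -9.34*i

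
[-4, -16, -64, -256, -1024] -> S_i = -4*4^i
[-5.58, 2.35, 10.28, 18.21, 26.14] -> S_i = -5.58 + 7.93*i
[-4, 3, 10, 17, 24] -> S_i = -4 + 7*i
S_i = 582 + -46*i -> [582, 536, 490, 444, 398]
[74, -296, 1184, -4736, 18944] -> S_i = 74*-4^i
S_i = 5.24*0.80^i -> [5.24, 4.19, 3.35, 2.68, 2.15]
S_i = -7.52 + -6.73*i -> [-7.52, -14.25, -20.98, -27.71, -34.44]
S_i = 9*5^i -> [9, 45, 225, 1125, 5625]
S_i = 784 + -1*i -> [784, 783, 782, 781, 780]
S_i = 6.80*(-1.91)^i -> [6.8, -12.99, 24.81, -47.38, 90.5]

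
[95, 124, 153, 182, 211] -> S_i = 95 + 29*i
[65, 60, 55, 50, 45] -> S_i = 65 + -5*i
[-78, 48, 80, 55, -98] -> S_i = Random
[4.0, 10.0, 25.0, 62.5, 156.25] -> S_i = 4.00*2.50^i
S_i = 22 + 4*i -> [22, 26, 30, 34, 38]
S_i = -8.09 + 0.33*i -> [-8.09, -7.76, -7.43, -7.1, -6.77]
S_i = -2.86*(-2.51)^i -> [-2.86, 7.18, -18.02, 45.23, -113.52]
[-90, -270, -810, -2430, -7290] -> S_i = -90*3^i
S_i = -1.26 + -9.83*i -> [-1.26, -11.09, -20.92, -30.75, -40.58]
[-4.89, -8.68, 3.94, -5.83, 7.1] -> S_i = Random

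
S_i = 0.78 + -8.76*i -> [0.78, -7.98, -16.74, -25.5, -34.26]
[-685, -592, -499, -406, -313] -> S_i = -685 + 93*i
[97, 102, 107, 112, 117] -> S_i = 97 + 5*i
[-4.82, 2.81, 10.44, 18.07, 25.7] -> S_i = -4.82 + 7.63*i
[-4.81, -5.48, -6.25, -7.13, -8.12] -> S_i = -4.81*1.14^i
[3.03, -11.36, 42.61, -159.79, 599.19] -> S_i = 3.03*(-3.75)^i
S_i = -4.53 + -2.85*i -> [-4.53, -7.38, -10.23, -13.08, -15.93]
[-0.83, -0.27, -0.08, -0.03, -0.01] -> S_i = -0.83*0.32^i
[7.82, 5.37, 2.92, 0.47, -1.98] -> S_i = 7.82 + -2.45*i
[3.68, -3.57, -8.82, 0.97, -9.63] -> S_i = Random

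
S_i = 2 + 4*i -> [2, 6, 10, 14, 18]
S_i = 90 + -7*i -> [90, 83, 76, 69, 62]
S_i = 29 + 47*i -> [29, 76, 123, 170, 217]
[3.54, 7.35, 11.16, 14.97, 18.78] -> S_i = 3.54 + 3.81*i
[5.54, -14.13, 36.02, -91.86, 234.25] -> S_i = 5.54*(-2.55)^i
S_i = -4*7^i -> [-4, -28, -196, -1372, -9604]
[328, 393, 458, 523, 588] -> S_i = 328 + 65*i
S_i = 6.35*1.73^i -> [6.35, 10.99, 19.0, 32.88, 56.88]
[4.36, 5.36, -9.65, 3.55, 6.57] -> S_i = Random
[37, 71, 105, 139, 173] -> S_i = 37 + 34*i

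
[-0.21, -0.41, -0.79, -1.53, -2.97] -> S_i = -0.21*1.94^i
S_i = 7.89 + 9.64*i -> [7.89, 17.53, 27.17, 36.81, 46.45]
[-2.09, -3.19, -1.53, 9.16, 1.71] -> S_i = Random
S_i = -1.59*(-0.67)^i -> [-1.59, 1.07, -0.71, 0.48, -0.32]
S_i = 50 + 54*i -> [50, 104, 158, 212, 266]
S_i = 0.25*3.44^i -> [0.25, 0.86, 2.96, 10.18, 35.01]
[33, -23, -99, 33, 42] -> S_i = Random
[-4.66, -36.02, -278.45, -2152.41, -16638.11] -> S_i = -4.66*7.73^i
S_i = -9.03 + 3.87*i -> [-9.03, -5.16, -1.29, 2.58, 6.45]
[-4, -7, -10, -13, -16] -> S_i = -4 + -3*i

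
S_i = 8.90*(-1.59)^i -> [8.9, -14.15, 22.5, -35.78, 56.88]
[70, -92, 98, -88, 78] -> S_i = Random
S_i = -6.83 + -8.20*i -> [-6.83, -15.03, -23.23, -31.43, -39.63]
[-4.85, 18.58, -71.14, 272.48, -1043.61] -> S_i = -4.85*(-3.83)^i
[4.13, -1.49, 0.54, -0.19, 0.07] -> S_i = 4.13*(-0.36)^i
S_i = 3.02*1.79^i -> [3.02, 5.41, 9.68, 17.32, 31.0]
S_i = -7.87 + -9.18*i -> [-7.87, -17.05, -26.23, -35.41, -44.59]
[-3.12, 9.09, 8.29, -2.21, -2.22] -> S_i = Random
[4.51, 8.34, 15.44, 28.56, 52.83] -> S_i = 4.51*1.85^i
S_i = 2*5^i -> [2, 10, 50, 250, 1250]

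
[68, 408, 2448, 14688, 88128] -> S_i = 68*6^i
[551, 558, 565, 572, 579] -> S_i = 551 + 7*i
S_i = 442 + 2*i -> [442, 444, 446, 448, 450]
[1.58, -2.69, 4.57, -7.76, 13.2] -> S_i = 1.58*(-1.70)^i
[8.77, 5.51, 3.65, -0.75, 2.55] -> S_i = Random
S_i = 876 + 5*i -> [876, 881, 886, 891, 896]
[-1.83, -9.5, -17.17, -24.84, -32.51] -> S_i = -1.83 + -7.67*i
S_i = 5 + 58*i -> [5, 63, 121, 179, 237]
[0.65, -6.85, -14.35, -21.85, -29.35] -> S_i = 0.65 + -7.50*i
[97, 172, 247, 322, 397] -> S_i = 97 + 75*i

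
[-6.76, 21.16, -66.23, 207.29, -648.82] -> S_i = -6.76*(-3.13)^i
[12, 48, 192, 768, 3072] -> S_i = 12*4^i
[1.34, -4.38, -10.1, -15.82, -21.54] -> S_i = 1.34 + -5.72*i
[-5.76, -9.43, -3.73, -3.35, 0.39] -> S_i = Random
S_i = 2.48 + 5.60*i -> [2.48, 8.08, 13.68, 19.28, 24.88]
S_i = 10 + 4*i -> [10, 14, 18, 22, 26]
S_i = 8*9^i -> [8, 72, 648, 5832, 52488]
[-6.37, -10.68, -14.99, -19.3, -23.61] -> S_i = -6.37 + -4.31*i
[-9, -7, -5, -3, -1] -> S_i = -9 + 2*i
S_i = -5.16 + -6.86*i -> [-5.16, -12.02, -18.88, -25.74, -32.6]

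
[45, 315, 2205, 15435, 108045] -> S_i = 45*7^i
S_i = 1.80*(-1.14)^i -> [1.8, -2.05, 2.34, -2.67, 3.04]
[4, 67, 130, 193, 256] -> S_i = 4 + 63*i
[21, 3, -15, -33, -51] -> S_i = 21 + -18*i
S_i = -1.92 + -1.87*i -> [-1.92, -3.79, -5.66, -7.53, -9.4]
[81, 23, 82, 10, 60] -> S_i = Random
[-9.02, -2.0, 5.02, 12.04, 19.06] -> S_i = -9.02 + 7.02*i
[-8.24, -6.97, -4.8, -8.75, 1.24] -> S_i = Random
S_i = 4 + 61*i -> [4, 65, 126, 187, 248]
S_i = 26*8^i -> [26, 208, 1664, 13312, 106496]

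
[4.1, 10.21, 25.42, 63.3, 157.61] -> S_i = 4.10*2.49^i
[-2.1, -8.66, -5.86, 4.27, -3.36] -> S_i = Random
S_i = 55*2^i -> [55, 110, 220, 440, 880]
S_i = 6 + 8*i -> [6, 14, 22, 30, 38]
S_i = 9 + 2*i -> [9, 11, 13, 15, 17]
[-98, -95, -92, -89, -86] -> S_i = -98 + 3*i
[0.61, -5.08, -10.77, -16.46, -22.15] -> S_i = 0.61 + -5.69*i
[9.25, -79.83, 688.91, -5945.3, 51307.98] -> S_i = 9.25*(-8.63)^i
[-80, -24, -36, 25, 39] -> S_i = Random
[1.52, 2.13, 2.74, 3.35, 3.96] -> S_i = 1.52 + 0.61*i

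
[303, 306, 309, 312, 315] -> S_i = 303 + 3*i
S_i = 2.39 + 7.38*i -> [2.39, 9.77, 17.15, 24.53, 31.91]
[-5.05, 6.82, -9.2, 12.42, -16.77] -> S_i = -5.05*(-1.35)^i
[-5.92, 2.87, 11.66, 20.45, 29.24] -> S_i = -5.92 + 8.79*i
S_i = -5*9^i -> [-5, -45, -405, -3645, -32805]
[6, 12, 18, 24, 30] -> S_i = 6 + 6*i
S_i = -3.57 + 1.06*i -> [-3.57, -2.51, -1.45, -0.39, 0.67]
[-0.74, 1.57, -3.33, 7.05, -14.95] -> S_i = -0.74*(-2.12)^i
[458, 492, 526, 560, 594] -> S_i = 458 + 34*i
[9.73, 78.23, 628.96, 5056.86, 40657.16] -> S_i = 9.73*8.04^i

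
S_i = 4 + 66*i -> [4, 70, 136, 202, 268]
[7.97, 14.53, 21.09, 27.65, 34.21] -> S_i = 7.97 + 6.56*i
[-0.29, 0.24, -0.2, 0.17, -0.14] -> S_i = -0.29*(-0.83)^i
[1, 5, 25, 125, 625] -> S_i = 1*5^i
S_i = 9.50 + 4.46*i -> [9.5, 13.96, 18.42, 22.88, 27.34]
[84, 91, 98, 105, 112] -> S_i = 84 + 7*i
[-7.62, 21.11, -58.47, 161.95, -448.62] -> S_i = -7.62*(-2.77)^i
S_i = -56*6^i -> [-56, -336, -2016, -12096, -72576]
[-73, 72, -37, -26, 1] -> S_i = Random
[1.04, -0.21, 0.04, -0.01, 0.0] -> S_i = 1.04*(-0.20)^i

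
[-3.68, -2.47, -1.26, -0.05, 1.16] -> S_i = -3.68 + 1.21*i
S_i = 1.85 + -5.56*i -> [1.85, -3.71, -9.27, -14.83, -20.39]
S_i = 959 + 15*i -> [959, 974, 989, 1004, 1019]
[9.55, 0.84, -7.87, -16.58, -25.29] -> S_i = 9.55 + -8.71*i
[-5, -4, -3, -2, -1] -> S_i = -5 + 1*i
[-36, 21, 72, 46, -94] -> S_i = Random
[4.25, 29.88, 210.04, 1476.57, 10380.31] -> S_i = 4.25*7.03^i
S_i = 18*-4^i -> [18, -72, 288, -1152, 4608]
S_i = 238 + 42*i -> [238, 280, 322, 364, 406]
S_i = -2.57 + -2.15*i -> [-2.57, -4.72, -6.87, -9.02, -11.17]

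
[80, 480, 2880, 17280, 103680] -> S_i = 80*6^i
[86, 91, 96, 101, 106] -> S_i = 86 + 5*i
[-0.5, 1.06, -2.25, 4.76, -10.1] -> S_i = -0.50*(-2.12)^i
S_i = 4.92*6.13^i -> [4.92, 30.16, 184.88, 1133.3, 6947.16]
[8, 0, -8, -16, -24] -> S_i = 8 + -8*i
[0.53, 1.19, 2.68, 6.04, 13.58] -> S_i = 0.53*2.25^i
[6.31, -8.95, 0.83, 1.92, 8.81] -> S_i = Random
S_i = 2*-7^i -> [2, -14, 98, -686, 4802]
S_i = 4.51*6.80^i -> [4.51, 30.67, 208.54, 1418.09, 9643.0]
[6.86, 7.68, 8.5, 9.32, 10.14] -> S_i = 6.86 + 0.82*i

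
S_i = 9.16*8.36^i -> [9.16, 76.58, 640.19, 5351.98, 44742.53]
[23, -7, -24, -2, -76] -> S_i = Random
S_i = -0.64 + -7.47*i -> [-0.64, -8.11, -15.58, -23.05, -30.52]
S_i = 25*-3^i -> [25, -75, 225, -675, 2025]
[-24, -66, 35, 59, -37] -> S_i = Random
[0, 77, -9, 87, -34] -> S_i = Random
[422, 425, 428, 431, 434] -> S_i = 422 + 3*i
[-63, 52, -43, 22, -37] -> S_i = Random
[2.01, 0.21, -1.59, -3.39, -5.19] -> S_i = 2.01 + -1.80*i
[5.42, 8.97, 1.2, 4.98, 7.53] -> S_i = Random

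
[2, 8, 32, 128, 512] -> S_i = 2*4^i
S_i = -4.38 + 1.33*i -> [-4.38, -3.05, -1.72, -0.39, 0.94]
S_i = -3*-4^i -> [-3, 12, -48, 192, -768]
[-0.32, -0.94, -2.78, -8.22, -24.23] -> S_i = -0.32*2.95^i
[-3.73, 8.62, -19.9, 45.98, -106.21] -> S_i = -3.73*(-2.31)^i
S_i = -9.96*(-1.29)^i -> [-9.96, 12.85, -16.57, 21.38, -27.58]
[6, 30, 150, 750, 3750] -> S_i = 6*5^i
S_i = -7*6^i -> [-7, -42, -252, -1512, -9072]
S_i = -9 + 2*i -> [-9, -7, -5, -3, -1]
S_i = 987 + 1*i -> [987, 988, 989, 990, 991]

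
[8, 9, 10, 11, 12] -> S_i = 8 + 1*i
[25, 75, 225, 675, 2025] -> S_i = 25*3^i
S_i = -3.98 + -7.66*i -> [-3.98, -11.64, -19.3, -26.96, -34.62]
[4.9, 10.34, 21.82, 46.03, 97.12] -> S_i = 4.90*2.11^i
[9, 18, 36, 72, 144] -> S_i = 9*2^i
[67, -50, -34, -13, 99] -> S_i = Random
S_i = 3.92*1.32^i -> [3.92, 5.17, 6.83, 9.02, 11.9]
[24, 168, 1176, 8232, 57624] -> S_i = 24*7^i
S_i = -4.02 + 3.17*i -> [-4.02, -0.85, 2.32, 5.49, 8.66]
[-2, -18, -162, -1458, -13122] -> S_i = -2*9^i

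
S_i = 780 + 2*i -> [780, 782, 784, 786, 788]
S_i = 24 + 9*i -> [24, 33, 42, 51, 60]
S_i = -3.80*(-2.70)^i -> [-3.8, 10.26, -27.7, 74.8, -201.95]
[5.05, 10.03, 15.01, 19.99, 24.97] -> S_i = 5.05 + 4.98*i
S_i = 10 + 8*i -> [10, 18, 26, 34, 42]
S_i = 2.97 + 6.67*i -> [2.97, 9.64, 16.31, 22.98, 29.65]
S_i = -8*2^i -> [-8, -16, -32, -64, -128]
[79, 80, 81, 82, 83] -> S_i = 79 + 1*i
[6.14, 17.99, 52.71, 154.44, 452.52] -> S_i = 6.14*2.93^i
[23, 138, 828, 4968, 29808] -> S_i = 23*6^i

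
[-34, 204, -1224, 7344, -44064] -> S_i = -34*-6^i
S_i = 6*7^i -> [6, 42, 294, 2058, 14406]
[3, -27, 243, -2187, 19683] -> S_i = 3*-9^i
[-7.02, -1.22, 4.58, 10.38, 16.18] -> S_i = -7.02 + 5.80*i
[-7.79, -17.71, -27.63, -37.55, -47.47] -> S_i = -7.79 + -9.92*i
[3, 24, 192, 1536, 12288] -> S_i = 3*8^i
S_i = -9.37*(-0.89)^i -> [-9.37, 8.34, -7.42, 6.61, -5.88]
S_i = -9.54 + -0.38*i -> [-9.54, -9.92, -10.3, -10.68, -11.06]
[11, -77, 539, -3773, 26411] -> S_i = 11*-7^i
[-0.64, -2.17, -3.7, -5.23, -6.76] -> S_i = -0.64 + -1.53*i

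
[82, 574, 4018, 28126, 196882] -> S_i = 82*7^i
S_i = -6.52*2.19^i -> [-6.52, -14.28, -31.27, -68.48, -149.98]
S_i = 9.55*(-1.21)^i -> [9.55, -11.56, 13.98, -16.92, 20.47]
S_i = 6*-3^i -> [6, -18, 54, -162, 486]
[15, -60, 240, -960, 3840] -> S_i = 15*-4^i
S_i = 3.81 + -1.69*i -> [3.81, 2.12, 0.43, -1.26, -2.95]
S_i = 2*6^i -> [2, 12, 72, 432, 2592]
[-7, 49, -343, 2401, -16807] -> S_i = -7*-7^i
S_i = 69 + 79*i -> [69, 148, 227, 306, 385]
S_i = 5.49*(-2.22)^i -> [5.49, -12.19, 27.06, -60.07, 133.35]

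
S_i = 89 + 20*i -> [89, 109, 129, 149, 169]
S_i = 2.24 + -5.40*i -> [2.24, -3.16, -8.56, -13.96, -19.36]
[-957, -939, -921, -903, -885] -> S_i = -957 + 18*i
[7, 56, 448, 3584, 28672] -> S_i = 7*8^i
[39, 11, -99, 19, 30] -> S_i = Random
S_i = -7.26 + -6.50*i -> [-7.26, -13.76, -20.26, -26.76, -33.26]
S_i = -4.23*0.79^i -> [-4.23, -3.34, -2.64, -2.09, -1.65]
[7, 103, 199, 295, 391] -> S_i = 7 + 96*i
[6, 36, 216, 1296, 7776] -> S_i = 6*6^i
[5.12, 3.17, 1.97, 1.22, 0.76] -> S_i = 5.12*0.62^i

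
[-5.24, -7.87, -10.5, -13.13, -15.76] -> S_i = -5.24 + -2.63*i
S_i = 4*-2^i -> [4, -8, 16, -32, 64]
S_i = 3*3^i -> [3, 9, 27, 81, 243]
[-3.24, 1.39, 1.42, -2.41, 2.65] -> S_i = Random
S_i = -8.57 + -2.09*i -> [-8.57, -10.66, -12.75, -14.84, -16.93]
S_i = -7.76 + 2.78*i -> [-7.76, -4.98, -2.2, 0.58, 3.36]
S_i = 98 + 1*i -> [98, 99, 100, 101, 102]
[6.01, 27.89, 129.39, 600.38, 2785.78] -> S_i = 6.01*4.64^i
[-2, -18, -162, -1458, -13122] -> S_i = -2*9^i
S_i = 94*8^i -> [94, 752, 6016, 48128, 385024]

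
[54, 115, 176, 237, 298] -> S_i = 54 + 61*i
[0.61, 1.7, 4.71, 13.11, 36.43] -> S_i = 0.61*2.78^i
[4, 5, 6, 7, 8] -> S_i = 4 + 1*i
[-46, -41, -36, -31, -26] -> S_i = -46 + 5*i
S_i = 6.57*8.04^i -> [6.57, 52.82, 424.7, 3414.55, 27452.98]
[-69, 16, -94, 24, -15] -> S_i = Random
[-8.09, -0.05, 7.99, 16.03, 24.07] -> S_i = -8.09 + 8.04*i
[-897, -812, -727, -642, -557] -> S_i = -897 + 85*i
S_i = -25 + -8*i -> [-25, -33, -41, -49, -57]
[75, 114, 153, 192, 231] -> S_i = 75 + 39*i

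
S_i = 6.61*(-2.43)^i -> [6.61, -16.06, 39.03, -94.85, 230.48]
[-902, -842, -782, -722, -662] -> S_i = -902 + 60*i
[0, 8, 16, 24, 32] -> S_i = 0 + 8*i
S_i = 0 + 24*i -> [0, 24, 48, 72, 96]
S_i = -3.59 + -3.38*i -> [-3.59, -6.97, -10.35, -13.73, -17.11]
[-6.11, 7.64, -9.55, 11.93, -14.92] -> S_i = -6.11*(-1.25)^i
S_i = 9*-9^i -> [9, -81, 729, -6561, 59049]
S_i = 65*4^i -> [65, 260, 1040, 4160, 16640]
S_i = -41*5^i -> [-41, -205, -1025, -5125, -25625]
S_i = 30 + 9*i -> [30, 39, 48, 57, 66]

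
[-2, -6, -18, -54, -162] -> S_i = -2*3^i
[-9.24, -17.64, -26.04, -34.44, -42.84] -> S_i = -9.24 + -8.40*i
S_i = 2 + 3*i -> [2, 5, 8, 11, 14]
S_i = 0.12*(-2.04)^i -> [0.12, -0.24, 0.5, -1.02, 2.08]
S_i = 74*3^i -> [74, 222, 666, 1998, 5994]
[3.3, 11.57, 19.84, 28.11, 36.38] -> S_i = 3.30 + 8.27*i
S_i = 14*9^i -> [14, 126, 1134, 10206, 91854]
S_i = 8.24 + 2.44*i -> [8.24, 10.68, 13.12, 15.56, 18.0]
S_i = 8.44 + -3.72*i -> [8.44, 4.72, 1.0, -2.72, -6.44]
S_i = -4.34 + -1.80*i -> [-4.34, -6.14, -7.94, -9.74, -11.54]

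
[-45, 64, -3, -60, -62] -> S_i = Random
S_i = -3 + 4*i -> [-3, 1, 5, 9, 13]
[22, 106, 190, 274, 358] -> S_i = 22 + 84*i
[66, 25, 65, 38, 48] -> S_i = Random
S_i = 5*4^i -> [5, 20, 80, 320, 1280]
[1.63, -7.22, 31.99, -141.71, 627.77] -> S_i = 1.63*(-4.43)^i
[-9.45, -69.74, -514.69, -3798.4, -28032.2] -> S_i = -9.45*7.38^i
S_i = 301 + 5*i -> [301, 306, 311, 316, 321]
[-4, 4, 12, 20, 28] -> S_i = -4 + 8*i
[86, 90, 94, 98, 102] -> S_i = 86 + 4*i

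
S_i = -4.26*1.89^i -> [-4.26, -8.05, -15.22, -28.76, -54.36]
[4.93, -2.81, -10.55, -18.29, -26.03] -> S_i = 4.93 + -7.74*i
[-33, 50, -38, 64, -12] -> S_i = Random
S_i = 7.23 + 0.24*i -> [7.23, 7.47, 7.71, 7.95, 8.19]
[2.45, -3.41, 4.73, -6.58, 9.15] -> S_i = 2.45*(-1.39)^i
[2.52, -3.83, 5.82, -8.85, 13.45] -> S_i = 2.52*(-1.52)^i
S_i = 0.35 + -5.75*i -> [0.35, -5.4, -11.15, -16.9, -22.65]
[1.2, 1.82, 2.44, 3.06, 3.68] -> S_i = 1.20 + 0.62*i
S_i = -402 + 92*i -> [-402, -310, -218, -126, -34]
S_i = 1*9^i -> [1, 9, 81, 729, 6561]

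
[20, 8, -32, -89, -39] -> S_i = Random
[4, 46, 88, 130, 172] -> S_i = 4 + 42*i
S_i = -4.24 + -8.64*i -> [-4.24, -12.88, -21.52, -30.16, -38.8]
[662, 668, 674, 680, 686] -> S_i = 662 + 6*i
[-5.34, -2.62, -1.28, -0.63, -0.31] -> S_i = -5.34*0.49^i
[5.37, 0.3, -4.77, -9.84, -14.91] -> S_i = 5.37 + -5.07*i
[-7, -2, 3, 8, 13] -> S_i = -7 + 5*i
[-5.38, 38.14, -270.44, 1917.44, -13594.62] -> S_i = -5.38*(-7.09)^i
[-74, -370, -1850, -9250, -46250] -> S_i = -74*5^i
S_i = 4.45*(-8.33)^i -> [4.45, -37.07, 308.78, -2572.14, 21425.95]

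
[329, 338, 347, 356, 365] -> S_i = 329 + 9*i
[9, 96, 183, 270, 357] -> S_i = 9 + 87*i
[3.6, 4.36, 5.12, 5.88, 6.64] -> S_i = 3.60 + 0.76*i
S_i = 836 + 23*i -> [836, 859, 882, 905, 928]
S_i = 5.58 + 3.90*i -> [5.58, 9.48, 13.38, 17.28, 21.18]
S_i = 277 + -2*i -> [277, 275, 273, 271, 269]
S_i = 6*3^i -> [6, 18, 54, 162, 486]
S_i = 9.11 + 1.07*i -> [9.11, 10.18, 11.25, 12.32, 13.39]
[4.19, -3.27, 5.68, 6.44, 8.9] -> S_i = Random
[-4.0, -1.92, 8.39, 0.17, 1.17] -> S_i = Random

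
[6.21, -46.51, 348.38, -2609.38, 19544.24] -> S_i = 6.21*(-7.49)^i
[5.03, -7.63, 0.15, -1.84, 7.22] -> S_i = Random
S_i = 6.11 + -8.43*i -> [6.11, -2.32, -10.75, -19.18, -27.61]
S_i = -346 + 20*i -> [-346, -326, -306, -286, -266]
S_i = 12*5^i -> [12, 60, 300, 1500, 7500]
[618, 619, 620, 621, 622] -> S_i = 618 + 1*i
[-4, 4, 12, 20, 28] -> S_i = -4 + 8*i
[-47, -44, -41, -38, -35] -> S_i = -47 + 3*i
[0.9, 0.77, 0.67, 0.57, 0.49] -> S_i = 0.90*0.86^i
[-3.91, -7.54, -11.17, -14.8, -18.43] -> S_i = -3.91 + -3.63*i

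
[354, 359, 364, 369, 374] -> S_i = 354 + 5*i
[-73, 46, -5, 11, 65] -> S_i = Random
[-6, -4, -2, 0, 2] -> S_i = -6 + 2*i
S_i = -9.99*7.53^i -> [-9.99, -75.22, -566.44, -4265.31, -32117.77]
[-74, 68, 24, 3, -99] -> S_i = Random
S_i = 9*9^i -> [9, 81, 729, 6561, 59049]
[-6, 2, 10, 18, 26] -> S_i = -6 + 8*i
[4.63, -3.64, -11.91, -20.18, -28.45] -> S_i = 4.63 + -8.27*i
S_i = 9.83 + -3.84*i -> [9.83, 5.99, 2.15, -1.69, -5.53]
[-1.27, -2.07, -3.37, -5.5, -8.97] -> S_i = -1.27*1.63^i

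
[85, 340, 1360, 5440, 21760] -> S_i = 85*4^i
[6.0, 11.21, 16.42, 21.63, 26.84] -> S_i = 6.00 + 5.21*i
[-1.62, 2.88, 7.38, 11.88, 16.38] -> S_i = -1.62 + 4.50*i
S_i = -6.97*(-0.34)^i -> [-6.97, 2.37, -0.81, 0.27, -0.09]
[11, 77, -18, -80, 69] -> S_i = Random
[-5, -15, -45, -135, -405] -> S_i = -5*3^i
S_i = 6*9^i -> [6, 54, 486, 4374, 39366]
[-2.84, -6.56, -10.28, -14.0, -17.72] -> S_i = -2.84 + -3.72*i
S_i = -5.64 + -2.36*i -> [-5.64, -8.0, -10.36, -12.72, -15.08]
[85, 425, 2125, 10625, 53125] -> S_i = 85*5^i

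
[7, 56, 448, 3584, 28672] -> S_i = 7*8^i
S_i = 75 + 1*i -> [75, 76, 77, 78, 79]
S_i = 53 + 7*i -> [53, 60, 67, 74, 81]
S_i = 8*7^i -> [8, 56, 392, 2744, 19208]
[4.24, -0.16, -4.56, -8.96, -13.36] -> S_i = 4.24 + -4.40*i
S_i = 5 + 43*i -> [5, 48, 91, 134, 177]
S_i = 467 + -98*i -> [467, 369, 271, 173, 75]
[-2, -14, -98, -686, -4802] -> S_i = -2*7^i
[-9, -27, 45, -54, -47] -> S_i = Random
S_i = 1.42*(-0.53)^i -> [1.42, -0.75, 0.4, -0.21, 0.11]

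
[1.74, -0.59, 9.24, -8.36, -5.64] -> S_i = Random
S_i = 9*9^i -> [9, 81, 729, 6561, 59049]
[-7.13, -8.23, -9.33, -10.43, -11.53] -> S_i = -7.13 + -1.10*i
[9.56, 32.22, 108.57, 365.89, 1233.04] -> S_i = 9.56*3.37^i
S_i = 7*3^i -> [7, 21, 63, 189, 567]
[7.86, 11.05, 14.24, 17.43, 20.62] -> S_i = 7.86 + 3.19*i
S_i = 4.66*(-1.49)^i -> [4.66, -6.94, 10.35, -15.42, 22.97]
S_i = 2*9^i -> [2, 18, 162, 1458, 13122]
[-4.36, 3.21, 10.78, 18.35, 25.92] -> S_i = -4.36 + 7.57*i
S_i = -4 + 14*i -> [-4, 10, 24, 38, 52]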